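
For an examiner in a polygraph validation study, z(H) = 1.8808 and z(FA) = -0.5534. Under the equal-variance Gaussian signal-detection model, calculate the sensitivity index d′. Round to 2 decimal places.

d′ = 2.43

d' = z(H) − z(FA) = 1.8808 − (-0.5534) = 2.4342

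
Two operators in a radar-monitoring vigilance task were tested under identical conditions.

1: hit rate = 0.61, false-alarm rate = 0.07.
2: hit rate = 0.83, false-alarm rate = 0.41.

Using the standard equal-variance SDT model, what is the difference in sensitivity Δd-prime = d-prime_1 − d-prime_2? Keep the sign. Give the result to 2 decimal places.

1: z(0.61) = 0.279, z(0.07) = -1.476, d' = 1.755
2: z(0.83) = 0.954, z(0.41) = -0.228, d' = 1.182
Δd' = d'_1 − d'_2 = 1.755 − 1.182 = 0.573
1 has the higher sensitivity.

Δd-prime = 0.57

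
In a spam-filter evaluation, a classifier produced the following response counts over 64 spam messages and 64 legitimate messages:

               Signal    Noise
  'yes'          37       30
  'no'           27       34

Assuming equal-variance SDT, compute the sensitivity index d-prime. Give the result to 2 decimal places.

H = 37/64 = 0.5781
FA = 30/64 = 0.4688
z(H) = 0.1970
z(FA) = -0.0783
d' = z(H) − z(FA) = 0.1970 − (-0.0783) = 0.2753

d-prime = 0.28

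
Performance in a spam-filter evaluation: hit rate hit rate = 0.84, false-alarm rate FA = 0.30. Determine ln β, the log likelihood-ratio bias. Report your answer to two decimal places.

z(H) = 0.994
z(FA) = -0.524
ln β = −½·[z(H)² − z(FA)²] = −0.5 × (0.988 − 0.275) = -0.3565

ln β = -0.36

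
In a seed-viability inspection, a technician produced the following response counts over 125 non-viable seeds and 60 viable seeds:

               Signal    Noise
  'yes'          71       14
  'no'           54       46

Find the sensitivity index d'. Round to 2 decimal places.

d' = 0.90

H = 71/125 = 0.5680
FA = 14/60 = 0.2333
z(H) = z(0.5680) = 0.171
z(FA) = z(0.2333) = -0.728
d' = z(H) − z(FA) = 0.171 − (-0.728) = 0.899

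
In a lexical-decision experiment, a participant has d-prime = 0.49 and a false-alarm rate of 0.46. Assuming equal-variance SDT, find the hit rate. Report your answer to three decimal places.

hit rate = 0.652

z(false-alarm rate) = z(0.46) = -0.1004
z(H) = z(FA) + d' = -0.1004 + 0.49 = 0.3896
hit rate = Φ(0.3896) = 0.6516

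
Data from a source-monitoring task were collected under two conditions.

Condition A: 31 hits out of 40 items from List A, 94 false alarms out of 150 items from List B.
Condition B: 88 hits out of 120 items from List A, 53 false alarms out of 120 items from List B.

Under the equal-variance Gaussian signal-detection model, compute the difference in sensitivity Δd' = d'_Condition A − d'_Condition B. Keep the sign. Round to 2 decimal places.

Δd' = -0.34

Condition A: z(0.7750) = 0.755, z(0.6267) = 0.323, d' = 0.432
Condition B: z(0.7333) = 0.623, z(0.4417) = -0.147, d' = 0.770
Δd' = d'_Condition A − d'_Condition B = 0.432 − 0.770 = -0.338
Condition B has the higher sensitivity.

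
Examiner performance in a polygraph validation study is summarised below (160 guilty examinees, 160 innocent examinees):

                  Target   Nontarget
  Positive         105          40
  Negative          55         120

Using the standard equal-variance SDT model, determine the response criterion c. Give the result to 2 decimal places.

c = 0.14

H = 105/160 = 0.6562
FA = 40/160 = 0.2500
z(H) = z(0.6562) = 0.402
z(FA) = z(0.2500) = -0.674
c = −½·[z(H) + z(FA)] = −0.5 × (0.402 + (-0.674)) = 0.136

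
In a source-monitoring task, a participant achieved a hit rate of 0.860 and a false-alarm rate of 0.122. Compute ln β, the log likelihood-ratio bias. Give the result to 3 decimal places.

ln β = 0.095

z(H) = z(0.860) = 1.0803
z(FA) = z(0.122) = -1.1650
ln β = −½·[z(H)² − z(FA)²] = −0.5 × (1.1670 − 1.3572) = 0.0951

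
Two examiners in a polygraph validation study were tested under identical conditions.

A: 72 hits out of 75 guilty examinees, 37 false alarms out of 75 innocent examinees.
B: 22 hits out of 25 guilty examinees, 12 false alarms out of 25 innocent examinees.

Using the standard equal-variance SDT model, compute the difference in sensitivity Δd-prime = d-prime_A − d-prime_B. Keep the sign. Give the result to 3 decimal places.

Δd-prime = 0.542

A: z(0.9600) = 1.7507, z(0.4933) = -0.0168, d' = 1.7675
B: z(0.8800) = 1.1750, z(0.4800) = -0.0502, d' = 1.2252
Δd' = d'_A − d'_B = 1.7675 − 1.2252 = 0.5423
A has the higher sensitivity.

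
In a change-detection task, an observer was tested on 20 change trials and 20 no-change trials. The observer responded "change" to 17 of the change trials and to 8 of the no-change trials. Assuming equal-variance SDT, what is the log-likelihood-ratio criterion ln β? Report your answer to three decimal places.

H = 17/20 = 0.8500
FA = 8/20 = 0.4000
z(H) = 1.0364
z(FA) = -0.2533
ln β = −½·[z(H)² − z(FA)²] = −0.5 × (1.0741 − 0.0642) = -0.50495

ln β = -0.505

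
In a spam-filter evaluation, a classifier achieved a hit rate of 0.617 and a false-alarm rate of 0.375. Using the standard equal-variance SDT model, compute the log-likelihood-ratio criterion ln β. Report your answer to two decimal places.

ln β = 0.01

Φ⁻¹(H) = 0.298
Φ⁻¹(FA) = -0.319
ln β = −½·[z(H)² − z(FA)²] = −0.5 × (0.089 − 0.102) = 0.0065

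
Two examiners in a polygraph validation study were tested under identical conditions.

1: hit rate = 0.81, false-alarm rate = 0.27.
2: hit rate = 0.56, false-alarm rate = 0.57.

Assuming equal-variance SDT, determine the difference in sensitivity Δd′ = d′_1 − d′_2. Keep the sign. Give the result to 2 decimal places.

Δd′ = 1.52

1: z(0.81) = 0.878, z(0.27) = -0.613, d' = 1.491
2: z(0.56) = 0.151, z(0.57) = 0.176, d' = -0.025
Δd' = d'_1 − d'_2 = 1.491 − (-0.025) = 1.516
1 has the higher sensitivity.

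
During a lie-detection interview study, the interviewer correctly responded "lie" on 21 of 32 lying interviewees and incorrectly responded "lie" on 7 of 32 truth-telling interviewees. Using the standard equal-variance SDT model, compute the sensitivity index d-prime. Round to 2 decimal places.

H = 21/32 = 0.6562
FA = 7/32 = 0.2188
z(0.6562) = 0.4021, z(0.2188) = -0.7763
d' = z(H) − z(FA) = 0.4021 − (-0.7763) = 1.1784

d-prime = 1.18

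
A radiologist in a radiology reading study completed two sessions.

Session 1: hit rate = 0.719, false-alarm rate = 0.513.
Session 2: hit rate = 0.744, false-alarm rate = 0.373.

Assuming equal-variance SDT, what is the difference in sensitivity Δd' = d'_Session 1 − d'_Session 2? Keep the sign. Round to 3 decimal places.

Session 1: z(0.719) = 0.5799, z(0.513) = 0.0326, d' = 0.5473
Session 2: z(0.744) = 0.6557, z(0.373) = -0.3239, d' = 0.9796
Δd' = d'_Session 1 − d'_Session 2 = 0.5473 − 0.9796 = -0.4323
Session 2 has the higher sensitivity.

Δd' = -0.432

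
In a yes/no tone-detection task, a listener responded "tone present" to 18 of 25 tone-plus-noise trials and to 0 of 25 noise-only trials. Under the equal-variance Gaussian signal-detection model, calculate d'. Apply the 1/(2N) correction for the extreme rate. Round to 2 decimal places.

The false-alarm rate is 0/25 = 0, so apply the 1/(2N) correction: FA → 1/(2·25) = 0.02000.
z(H) = z(0.72000) = 0.583
z(FA) = z(0.02000) = -2.054
d' = 0.583 − (-2.054) = 2.637

d' = 2.64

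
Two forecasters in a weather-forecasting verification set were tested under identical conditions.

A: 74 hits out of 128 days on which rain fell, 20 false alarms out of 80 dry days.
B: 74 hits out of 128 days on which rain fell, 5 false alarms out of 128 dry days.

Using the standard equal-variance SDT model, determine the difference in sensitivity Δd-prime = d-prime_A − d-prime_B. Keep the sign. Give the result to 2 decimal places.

Δd-prime = -1.09

A: z(0.5781) = 0.197, z(0.2500) = -0.674, d' = 0.871
B: z(0.5781) = 0.197, z(0.0391) = -1.761, d' = 1.958
Δd' = d'_A − d'_B = 0.871 − 1.958 = -1.087
B has the higher sensitivity.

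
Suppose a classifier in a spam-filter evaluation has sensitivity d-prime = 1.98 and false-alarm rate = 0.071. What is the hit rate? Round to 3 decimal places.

z(false-alarm rate) = z(0.071) = -1.4684
z(H) = z(FA) + d' = -1.4684 + 1.98 = 0.5116
hit rate = Φ(0.5116) = 0.6955

hit rate = 0.696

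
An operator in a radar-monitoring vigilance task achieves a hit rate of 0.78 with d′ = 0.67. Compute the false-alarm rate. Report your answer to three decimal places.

false-alarm rate = 0.541

z(hit rate) = z(0.78) = 0.7722
z(FA) = z(H) − d' = 0.7722 − 0.67 = 0.1022
false-alarm rate = Φ(0.1022) = 0.5407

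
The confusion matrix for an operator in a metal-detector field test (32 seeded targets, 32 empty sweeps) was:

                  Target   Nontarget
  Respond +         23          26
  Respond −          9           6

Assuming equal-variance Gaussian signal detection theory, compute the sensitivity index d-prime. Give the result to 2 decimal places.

d-prime = -0.31

H = 23/32 = 0.7188
FA = 26/32 = 0.8125
z(H) = z(0.7188) = 0.5793
z(FA) = z(0.8125) = 0.8871
d' = z(H) − z(FA) = 0.5793 − 0.8871 = -0.3078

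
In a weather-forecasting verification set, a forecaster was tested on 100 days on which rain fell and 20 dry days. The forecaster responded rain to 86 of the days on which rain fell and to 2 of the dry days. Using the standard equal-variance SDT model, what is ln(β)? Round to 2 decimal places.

ln β = 0.24

H = 86/100 = 0.8600
FA = 2/20 = 0.1000
Φ⁻¹(H) = Φ⁻¹(0.8600) = 1.080
Φ⁻¹(FA) = Φ⁻¹(0.1000) = -1.282
ln β = −½·[z(H)² − z(FA)²] = −0.5 × (1.166 − 1.644) = 0.239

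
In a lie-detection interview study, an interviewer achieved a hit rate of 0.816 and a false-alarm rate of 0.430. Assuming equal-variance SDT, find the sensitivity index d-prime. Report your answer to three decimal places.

d-prime = 1.077

z(0.816) = 0.9002, z(0.430) = -0.1764
d' = z(H) − z(FA) = 0.9002 − (-0.1764) = 1.0766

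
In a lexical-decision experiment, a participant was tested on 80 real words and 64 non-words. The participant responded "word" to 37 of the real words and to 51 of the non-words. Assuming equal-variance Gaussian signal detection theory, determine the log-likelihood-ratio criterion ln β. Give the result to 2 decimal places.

ln β = 0.34

H = 37/80 = 0.4625
FA = 51/64 = 0.7969
z(H) = -0.094
z(FA) = 0.831
ln β = −½·[z(H)² − z(FA)²] = −0.5 × (0.009 − 0.691) = 0.341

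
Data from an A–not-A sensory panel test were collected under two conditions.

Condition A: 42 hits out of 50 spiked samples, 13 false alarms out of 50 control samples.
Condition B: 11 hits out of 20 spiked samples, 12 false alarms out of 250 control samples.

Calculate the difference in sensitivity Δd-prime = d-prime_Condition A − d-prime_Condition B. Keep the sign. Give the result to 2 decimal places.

Δd-prime = -0.15

Condition A: z(0.8400) = 0.994, z(0.2600) = -0.643, d' = 1.637
Condition B: z(0.5500) = 0.126, z(0.0480) = -1.665, d' = 1.791
Δd' = d'_Condition A − d'_Condition B = 1.637 − 1.791 = -0.154
Condition B has the higher sensitivity.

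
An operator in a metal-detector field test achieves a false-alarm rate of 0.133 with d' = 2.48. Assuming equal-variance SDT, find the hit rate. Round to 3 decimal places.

z(false-alarm rate) = z(0.133) = -1.1123
z(H) = z(FA) + d' = -1.1123 + 2.48 = 1.3677
hit rate = Φ(1.3677) = 0.9143

hit rate = 0.914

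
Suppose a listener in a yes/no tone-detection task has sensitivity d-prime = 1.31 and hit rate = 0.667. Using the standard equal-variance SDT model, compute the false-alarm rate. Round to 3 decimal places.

false-alarm rate = 0.190

z(hit rate) = z(0.667) = 0.4316
z(FA) = z(H) − d' = 0.4316 − 1.31 = -0.8784
false-alarm rate = Φ(-0.8784) = 0.1899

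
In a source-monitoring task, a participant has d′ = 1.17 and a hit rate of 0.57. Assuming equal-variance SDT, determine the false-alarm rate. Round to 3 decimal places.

false-alarm rate = 0.160

z(hit rate) = z(0.57) = 0.1764
z(FA) = z(H) − d' = 0.1764 − 1.17 = -0.9936
false-alarm rate = Φ(-0.9936) = 0.1602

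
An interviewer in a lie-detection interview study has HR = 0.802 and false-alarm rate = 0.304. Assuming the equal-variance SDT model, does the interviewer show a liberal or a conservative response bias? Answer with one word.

liberal

z(H) = 0.849, z(FA) = -0.513
c = −½·(z(H) + z(FA)) = -0.168
c < 0 → liberal criterion (biased toward responding “yes”).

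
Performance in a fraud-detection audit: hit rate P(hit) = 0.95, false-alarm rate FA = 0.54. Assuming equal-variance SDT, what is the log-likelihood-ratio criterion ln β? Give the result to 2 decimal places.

ln β = -1.35

Φ⁻¹(H) = Φ⁻¹(0.95) = 1.645
Φ⁻¹(FA) = Φ⁻¹(0.54) = 0.100
ln β = −½·[z(H)² − z(FA)²] = −0.5 × (2.706 − 0.010) = -1.348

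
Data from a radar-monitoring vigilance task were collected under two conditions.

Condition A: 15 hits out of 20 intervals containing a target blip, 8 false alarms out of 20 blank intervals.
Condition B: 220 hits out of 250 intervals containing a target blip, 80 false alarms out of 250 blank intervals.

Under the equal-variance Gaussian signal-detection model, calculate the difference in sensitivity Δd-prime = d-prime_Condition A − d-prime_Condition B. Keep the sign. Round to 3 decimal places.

Δd-prime = -0.715

Condition A: z(0.7500) = 0.6745, z(0.4000) = -0.2533, d' = 0.9278
Condition B: z(0.8800) = 1.1750, z(0.3200) = -0.4677, d' = 1.6427
Δd' = d'_Condition A − d'_Condition B = 0.9278 − 1.6427 = -0.7149
Condition B has the higher sensitivity.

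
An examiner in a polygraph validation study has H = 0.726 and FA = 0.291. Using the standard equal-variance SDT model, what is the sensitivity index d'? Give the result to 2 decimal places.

d' = 1.15

z(0.726) = 0.601, z(0.291) = -0.550
d' = z(H) − z(FA) = 0.601 − (-0.550) = 1.151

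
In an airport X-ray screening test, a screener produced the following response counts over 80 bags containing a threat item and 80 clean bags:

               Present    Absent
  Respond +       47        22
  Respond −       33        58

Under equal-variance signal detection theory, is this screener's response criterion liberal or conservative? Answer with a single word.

z(H) = 0.221, z(FA) = -0.598
c = −½·(z(H) + z(FA)) = 0.1885
c > 0 → conservative criterion (biased toward responding “no”).

conservative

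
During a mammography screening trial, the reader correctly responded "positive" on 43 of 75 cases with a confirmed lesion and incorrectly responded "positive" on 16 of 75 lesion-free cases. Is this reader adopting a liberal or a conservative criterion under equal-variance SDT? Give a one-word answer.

z(H) = 0.185, z(FA) = -0.795
c = −½·(z(H) + z(FA)) = 0.305
c > 0 → conservative criterion (biased toward responding “no”).

conservative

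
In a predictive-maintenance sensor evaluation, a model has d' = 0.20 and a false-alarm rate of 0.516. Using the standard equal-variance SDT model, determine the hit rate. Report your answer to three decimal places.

hit rate = 0.595

z(false-alarm rate) = z(0.516) = 0.0401
z(H) = z(FA) + d' = 0.0401 + 0.20 = 0.2401
hit rate = Φ(0.2401) = 0.5949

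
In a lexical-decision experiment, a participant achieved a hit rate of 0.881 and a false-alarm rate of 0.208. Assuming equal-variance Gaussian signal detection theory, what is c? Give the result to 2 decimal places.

z(H) = 1.1800
z(FA) = -0.8134
c = −½·[z(H) + z(FA)] = −0.5 × (1.1800 + (-0.8134)) = -0.1833
c < 0: the participant has a liberal response bias.

c = -0.18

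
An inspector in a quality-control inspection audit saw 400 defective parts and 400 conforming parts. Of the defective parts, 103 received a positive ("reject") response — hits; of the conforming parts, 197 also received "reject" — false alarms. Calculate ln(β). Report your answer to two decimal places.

ln β = -0.21

H = 103/400 = 0.2575
FA = 197/400 = 0.4925
z(H) = z(0.2575) = -0.651
z(FA) = z(0.4925) = -0.019
ln β = −½·[z(H)² − z(FA)²] = −0.5 × (0.424 − 0.000) = -0.212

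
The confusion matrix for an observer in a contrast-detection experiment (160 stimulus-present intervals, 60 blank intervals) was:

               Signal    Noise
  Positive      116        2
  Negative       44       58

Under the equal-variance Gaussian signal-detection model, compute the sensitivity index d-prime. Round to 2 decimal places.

d-prime = 2.43

H = 116/160 = 0.7250
FA = 2/60 = 0.0333
z(H) = 0.5978
z(FA) = -1.8344
d' = z(H) − z(FA) = 0.5978 − (-1.8344) = 2.4322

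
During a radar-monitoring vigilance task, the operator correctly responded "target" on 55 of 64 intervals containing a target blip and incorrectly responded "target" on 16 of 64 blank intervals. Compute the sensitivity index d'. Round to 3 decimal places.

d' = 1.752

H = 55/64 = 0.8594
FA = 16/64 = 0.2500
z(H) = 1.0776
z(FA) = -0.6745
d' = z(H) − z(FA) = 1.0776 − (-0.6745) = 1.7521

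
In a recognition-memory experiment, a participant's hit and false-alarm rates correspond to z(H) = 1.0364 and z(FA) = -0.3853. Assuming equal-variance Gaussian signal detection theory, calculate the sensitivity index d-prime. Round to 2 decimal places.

d' = z(H) − z(FA) = 1.0364 − (-0.3853) = 1.4217

d-prime = 1.42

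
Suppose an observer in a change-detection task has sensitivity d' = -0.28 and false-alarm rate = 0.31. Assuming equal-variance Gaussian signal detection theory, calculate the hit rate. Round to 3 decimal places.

hit rate = 0.219

z(false-alarm rate) = z(0.31) = -0.4959
z(H) = z(FA) + d' = -0.4959 + (-0.28) = -0.7759
hit rate = Φ(-0.7759) = 0.2189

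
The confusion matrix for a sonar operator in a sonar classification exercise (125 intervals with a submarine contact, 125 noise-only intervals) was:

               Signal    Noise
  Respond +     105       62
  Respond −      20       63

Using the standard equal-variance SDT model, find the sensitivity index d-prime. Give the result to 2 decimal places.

H = 105/125 = 0.8400
FA = 62/125 = 0.4960
z(H) = 0.9945
z(FA) = -0.0100
d' = z(H) − z(FA) = 0.9945 − (-0.0100) = 1.0045

d-prime = 1.00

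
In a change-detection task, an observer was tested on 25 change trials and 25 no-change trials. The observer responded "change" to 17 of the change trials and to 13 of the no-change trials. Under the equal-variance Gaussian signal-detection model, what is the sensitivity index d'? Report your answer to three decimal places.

H = 17/25 = 0.6800
FA = 13/25 = 0.5200
z(H) = 0.4677
z(FA) = 0.0502
d' = z(H) − z(FA) = 0.4677 − 0.0502 = 0.4175

d' = 0.418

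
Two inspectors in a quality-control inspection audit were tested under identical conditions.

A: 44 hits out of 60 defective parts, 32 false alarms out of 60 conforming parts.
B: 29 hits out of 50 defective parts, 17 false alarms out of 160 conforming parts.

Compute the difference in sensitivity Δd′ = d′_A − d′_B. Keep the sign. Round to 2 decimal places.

A: z(0.7333) = 0.623, z(0.5333) = 0.084, d' = 0.539
B: z(0.5800) = 0.202, z(0.1062) = -1.247, d' = 1.449
Δd' = d'_A − d'_B = 0.539 − 1.449 = -0.910
B has the higher sensitivity.

Δd′ = -0.91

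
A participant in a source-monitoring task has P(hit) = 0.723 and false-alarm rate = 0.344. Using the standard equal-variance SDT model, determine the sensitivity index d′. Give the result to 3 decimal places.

d′ = 0.993

z(0.723) = 0.5918, z(0.344) = -0.4016
d' = z(H) − z(FA) = 0.5918 − (-0.4016) = 0.9934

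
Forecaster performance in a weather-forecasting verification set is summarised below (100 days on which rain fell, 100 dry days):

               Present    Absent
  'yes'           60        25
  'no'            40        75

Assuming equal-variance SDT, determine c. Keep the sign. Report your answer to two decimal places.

H = 60/100 = 0.6000
FA = 25/100 = 0.2500
z(0.6000) = 0.2533, z(0.2500) = -0.6745
c = −½·[z(H) + z(FA)] = −0.5 × (0.2533 + (-0.6745)) = 0.2106
c > 0: the forecaster has a conservative response bias.

c = 0.21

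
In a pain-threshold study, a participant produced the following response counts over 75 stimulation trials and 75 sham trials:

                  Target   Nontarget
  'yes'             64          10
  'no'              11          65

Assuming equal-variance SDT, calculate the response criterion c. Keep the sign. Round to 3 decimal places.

H = 64/75 = 0.8533
FA = 10/75 = 0.1333
Φ⁻¹(0.8533) = 1.0507, Φ⁻¹(0.1333) = -1.1109
c = −½·[z(H) + z(FA)] = −0.5 × (1.0507 + (-1.1109)) = 0.0301

c = 0.030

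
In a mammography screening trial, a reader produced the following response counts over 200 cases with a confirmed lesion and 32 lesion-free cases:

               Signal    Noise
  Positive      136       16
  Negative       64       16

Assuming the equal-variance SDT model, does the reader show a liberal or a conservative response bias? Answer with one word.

z(H) = 0.468, z(FA) = 0.000
c = −½·(z(H) + z(FA)) = -0.234
c < 0 → liberal criterion (biased toward responding “yes”).

liberal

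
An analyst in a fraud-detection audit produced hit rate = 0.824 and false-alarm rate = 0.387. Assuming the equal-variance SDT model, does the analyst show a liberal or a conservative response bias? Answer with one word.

liberal

z(H) = 0.931, z(FA) = -0.287
c = −½·(z(H) + z(FA)) = -0.322
c < 0 → liberal criterion (biased toward responding “yes”).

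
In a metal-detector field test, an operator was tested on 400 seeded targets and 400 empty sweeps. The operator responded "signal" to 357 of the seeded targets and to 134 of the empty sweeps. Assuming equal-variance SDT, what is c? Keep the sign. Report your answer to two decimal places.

H = 357/400 = 0.8925
FA = 134/400 = 0.3350
z(H) = 1.240
z(FA) = -0.426
c = −½·[z(H) + z(FA)] = −0.5 × (1.240 + (-0.426)) = -0.407
c < 0: the operator has a liberal response bias.

c = -0.41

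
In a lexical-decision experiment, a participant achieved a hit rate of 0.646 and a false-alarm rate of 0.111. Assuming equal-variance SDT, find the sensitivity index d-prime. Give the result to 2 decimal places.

Φ⁻¹(0.646) = 0.3745, Φ⁻¹(0.111) = -1.2212
d' = z(H) − z(FA) = 0.3745 − (-1.2212) = 1.5957

d-prime = 1.60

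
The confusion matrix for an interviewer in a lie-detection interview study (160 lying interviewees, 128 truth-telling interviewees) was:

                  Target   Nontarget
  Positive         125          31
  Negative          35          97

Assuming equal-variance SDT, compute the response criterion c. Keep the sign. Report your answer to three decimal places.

H = 125/160 = 0.7812
FA = 31/128 = 0.2422
Φ⁻¹(H) = Φ⁻¹(0.7812) = 0.7763
Φ⁻¹(FA) = Φ⁻¹(0.2422) = -0.6992
c = −½·[z(H) + z(FA)] = −0.5 × (0.7763 + (-0.6992)) = -0.03855
c < 0: the interviewer has a liberal response bias.

c = -0.039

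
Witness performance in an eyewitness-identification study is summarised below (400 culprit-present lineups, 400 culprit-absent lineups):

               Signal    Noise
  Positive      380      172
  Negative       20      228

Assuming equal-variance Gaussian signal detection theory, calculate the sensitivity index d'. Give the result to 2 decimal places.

d' = 1.82

H = 380/400 = 0.9500
FA = 172/400 = 0.4300
z(0.9500) = 1.645, z(0.4300) = -0.176
d' = z(H) − z(FA) = 1.645 − (-0.176) = 1.821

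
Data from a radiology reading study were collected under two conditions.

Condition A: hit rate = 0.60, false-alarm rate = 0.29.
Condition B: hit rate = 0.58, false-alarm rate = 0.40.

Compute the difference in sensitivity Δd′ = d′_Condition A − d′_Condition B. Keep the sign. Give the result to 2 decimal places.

Condition A: z(0.60) = 0.253, z(0.29) = -0.553, d' = 0.806
Condition B: z(0.58) = 0.202, z(0.40) = -0.253, d' = 0.455
Δd' = d'_Condition A − d'_Condition B = 0.806 − 0.455 = 0.351
Condition A has the higher sensitivity.

Δd′ = 0.35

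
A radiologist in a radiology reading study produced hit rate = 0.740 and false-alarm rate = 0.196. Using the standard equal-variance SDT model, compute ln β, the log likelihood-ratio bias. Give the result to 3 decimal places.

ln β = 0.159

z(0.740) = 0.6433, z(0.196) = -0.8560
ln β = −½·[z(H)² − z(FA)²] = −0.5 × (0.4138 − 0.7327) = 0.15945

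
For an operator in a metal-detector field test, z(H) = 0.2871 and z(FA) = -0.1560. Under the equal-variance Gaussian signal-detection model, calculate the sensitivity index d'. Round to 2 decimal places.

d' = z(H) − z(FA) = 0.2871 − (-0.1560) = 0.4431

d' = 0.44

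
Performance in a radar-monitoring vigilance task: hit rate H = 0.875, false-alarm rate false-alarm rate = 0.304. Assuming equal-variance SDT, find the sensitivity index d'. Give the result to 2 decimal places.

z(H) = z(0.875) = 1.150
z(FA) = z(0.304) = -0.513
d' = z(H) − z(FA) = 1.150 − (-0.513) = 1.663

d' = 1.66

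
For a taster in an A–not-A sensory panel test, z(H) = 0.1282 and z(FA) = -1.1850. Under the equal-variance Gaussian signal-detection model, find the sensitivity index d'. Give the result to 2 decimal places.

d' = z(H) − z(FA) = 0.1282 − (-1.1850) = 1.3132

d' = 1.31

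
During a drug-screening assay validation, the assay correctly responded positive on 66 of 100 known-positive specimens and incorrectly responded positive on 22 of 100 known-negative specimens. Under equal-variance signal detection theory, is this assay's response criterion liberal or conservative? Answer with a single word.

z(H) = 0.412, z(FA) = -0.772
c = −½·(z(H) + z(FA)) = 0.180
c > 0 → conservative criterion (biased toward responding “no”).

conservative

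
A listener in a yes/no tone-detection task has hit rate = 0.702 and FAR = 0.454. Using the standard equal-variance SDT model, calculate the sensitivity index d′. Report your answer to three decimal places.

z(H) = 0.5302
z(FA) = -0.1156
d' = z(H) − z(FA) = 0.5302 − (-0.1156) = 0.6458

d′ = 0.646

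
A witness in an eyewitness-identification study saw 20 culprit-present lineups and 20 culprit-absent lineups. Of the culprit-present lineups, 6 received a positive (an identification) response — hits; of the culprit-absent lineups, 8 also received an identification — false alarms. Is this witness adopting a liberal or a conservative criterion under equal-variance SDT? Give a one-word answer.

z(H) = -0.524, z(FA) = -0.253
c = −½·(z(H) + z(FA)) = 0.3885
c > 0 → conservative criterion (biased toward responding “no”).

conservative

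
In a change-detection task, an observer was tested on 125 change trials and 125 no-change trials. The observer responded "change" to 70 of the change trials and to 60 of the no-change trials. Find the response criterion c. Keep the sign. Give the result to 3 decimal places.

H = 70/125 = 0.5600
FA = 60/125 = 0.4800
z(0.5600) = 0.1510, z(0.4800) = -0.0502
c = −½·[z(H) + z(FA)] = −0.5 × (0.1510 + (-0.0502)) = -0.0504
c < 0: the observer has a liberal response bias.

c = -0.050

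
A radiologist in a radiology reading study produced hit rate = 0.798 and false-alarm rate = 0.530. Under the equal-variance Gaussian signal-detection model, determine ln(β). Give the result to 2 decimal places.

z(H) = z(0.798) = 0.834
z(FA) = z(0.530) = 0.075
ln β = −½·[z(H)² − z(FA)²] = −0.5 × (0.696 − 0.006) = -0.345

ln β = -0.35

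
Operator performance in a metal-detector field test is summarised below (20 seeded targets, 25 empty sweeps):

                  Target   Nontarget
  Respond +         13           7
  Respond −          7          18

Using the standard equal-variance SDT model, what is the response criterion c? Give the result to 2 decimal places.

H = 13/20 = 0.6500
FA = 7/25 = 0.2800
Φ⁻¹(H) = Φ⁻¹(0.6500) = 0.385
Φ⁻¹(FA) = Φ⁻¹(0.2800) = -0.583
c = −½·[z(H) + z(FA)] = −0.5 × (0.385 + (-0.583)) = 0.099
c > 0: the operator has a conservative response bias.

c = 0.10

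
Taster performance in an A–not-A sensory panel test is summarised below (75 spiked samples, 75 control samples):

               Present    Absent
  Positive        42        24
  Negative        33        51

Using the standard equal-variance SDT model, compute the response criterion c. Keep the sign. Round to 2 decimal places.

H = 42/75 = 0.5600
FA = 24/75 = 0.3200
Φ⁻¹(H) = 0.151
Φ⁻¹(FA) = -0.468
c = −½·[z(H) + z(FA)] = −0.5 × (0.151 + (-0.468)) = 0.1585

c = 0.16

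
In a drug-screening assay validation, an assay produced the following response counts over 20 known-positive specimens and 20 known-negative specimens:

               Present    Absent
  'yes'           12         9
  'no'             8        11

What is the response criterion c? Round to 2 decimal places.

H = 12/20 = 0.6000
FA = 9/20 = 0.4500
z(H) = 0.253
z(FA) = -0.126
c = −½·[z(H) + z(FA)] = −0.5 × (0.253 + (-0.126)) = -0.0635

c = -0.06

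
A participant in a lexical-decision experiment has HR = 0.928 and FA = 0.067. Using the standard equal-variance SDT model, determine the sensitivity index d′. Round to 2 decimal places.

d′ = 2.96

Φ⁻¹(H) = Φ⁻¹(0.928) = 1.461
Φ⁻¹(FA) = Φ⁻¹(0.067) = -1.499
d' = z(H) − z(FA) = 1.461 − (-1.499) = 2.960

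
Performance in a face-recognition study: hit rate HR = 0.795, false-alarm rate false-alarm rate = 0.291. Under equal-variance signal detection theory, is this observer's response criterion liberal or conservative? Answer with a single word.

z(H) = 0.824, z(FA) = -0.550
c = −½·(z(H) + z(FA)) = -0.137
c < 0 → liberal criterion (biased toward responding “yes”).

liberal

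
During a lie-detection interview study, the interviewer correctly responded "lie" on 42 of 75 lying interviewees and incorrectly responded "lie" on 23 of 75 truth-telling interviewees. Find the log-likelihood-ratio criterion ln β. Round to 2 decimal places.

ln β = 0.12

H = 42/75 = 0.5600
FA = 23/75 = 0.3067
z(0.5600) = 0.151, z(0.3067) = -0.505
ln β = −½·[z(H)² − z(FA)²] = −0.5 × (0.023 − 0.255) = 0.116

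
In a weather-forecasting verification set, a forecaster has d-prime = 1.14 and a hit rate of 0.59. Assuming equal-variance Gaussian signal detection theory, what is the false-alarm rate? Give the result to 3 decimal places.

false-alarm rate = 0.181

z(hit rate) = z(0.59) = 0.2275
z(FA) = z(H) − d' = 0.2275 − 1.14 = -0.9125
false-alarm rate = Φ(-0.9125) = 0.1808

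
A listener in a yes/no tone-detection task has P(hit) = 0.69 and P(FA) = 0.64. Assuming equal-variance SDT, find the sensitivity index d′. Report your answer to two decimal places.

d′ = 0.14

z(0.69) = 0.4959, z(0.64) = 0.3585
d' = z(H) − z(FA) = 0.4959 − 0.3585 = 0.1374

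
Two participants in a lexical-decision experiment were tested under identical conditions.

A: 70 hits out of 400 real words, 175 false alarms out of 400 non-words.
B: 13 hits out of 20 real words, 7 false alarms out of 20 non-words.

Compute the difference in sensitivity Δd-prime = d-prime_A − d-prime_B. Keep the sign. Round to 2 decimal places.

Δd-prime = -1.55

A: z(0.1750) = -0.935, z(0.4375) = -0.157, d' = -0.778
B: z(0.6500) = 0.385, z(0.3500) = -0.385, d' = 0.770
Δd' = d'_A − d'_B = -0.778 − 0.770 = -1.548
B has the higher sensitivity.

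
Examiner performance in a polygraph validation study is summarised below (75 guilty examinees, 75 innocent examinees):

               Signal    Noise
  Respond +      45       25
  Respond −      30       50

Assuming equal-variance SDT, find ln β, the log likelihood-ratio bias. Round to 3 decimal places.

ln β = 0.061

H = 45/75 = 0.6000
FA = 25/75 = 0.3333
z(0.6000) = 0.2533, z(0.3333) = -0.4308
ln β = −½·[z(H)² − z(FA)²] = −0.5 × (0.0642 − 0.1856) = 0.0607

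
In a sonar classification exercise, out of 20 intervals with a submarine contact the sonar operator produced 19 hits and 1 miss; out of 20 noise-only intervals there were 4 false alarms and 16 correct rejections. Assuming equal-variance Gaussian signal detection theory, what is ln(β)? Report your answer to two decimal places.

H = 19/20 = 0.9500
FA = 4/20 = 0.2000
z(0.9500) = 1.645, z(0.2000) = -0.842
ln β = −½·[z(H)² − z(FA)²] = −0.5 × (2.706 − 0.709) = -0.9985

ln β = -1.00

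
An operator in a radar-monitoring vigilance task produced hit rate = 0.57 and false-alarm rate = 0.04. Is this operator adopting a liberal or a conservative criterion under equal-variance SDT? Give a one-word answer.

z(H) = 0.176, z(FA) = -1.751
c = −½·(z(H) + z(FA)) = 0.7875
c > 0 → conservative criterion (biased toward responding “no”).

conservative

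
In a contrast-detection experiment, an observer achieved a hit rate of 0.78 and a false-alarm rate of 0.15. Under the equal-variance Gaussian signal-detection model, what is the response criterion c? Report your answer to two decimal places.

z(0.78) = 0.7722, z(0.15) = -1.0364
c = −½·[z(H) + z(FA)] = −0.5 × (0.7722 + (-1.0364)) = 0.1321

c = 0.13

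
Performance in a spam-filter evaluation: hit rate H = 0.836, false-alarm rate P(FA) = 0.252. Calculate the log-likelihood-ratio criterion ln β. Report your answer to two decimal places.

ln β = -0.26

z(0.836) = 0.978, z(0.252) = -0.668
ln β = −½·[z(H)² − z(FA)²] = −0.5 × (0.956 − 0.446) = -0.255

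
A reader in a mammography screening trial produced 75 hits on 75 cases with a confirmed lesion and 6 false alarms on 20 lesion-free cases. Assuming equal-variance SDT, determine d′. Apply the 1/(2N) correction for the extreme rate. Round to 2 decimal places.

The hit rate is 75/75 = 1, so apply the 1/(2N) correction: H → 1 − 1/(2·75) = 0.99333.
z(H) = z(0.99333) = 2.475
z(FA) = z(0.30000) = -0.524
d' = 2.475 − (-0.524) = 2.999

d′ = 3.00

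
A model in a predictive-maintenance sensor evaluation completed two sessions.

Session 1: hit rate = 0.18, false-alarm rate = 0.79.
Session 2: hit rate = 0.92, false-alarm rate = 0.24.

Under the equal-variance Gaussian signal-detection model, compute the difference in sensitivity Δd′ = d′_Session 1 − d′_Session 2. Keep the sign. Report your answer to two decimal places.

Δd′ = -3.83

Session 1: z(0.18) = -0.915, z(0.79) = 0.806, d' = -1.721
Session 2: z(0.92) = 1.405, z(0.24) = -0.706, d' = 2.111
Δd' = d'_Session 1 − d'_Session 2 = -1.721 − 2.111 = -3.832
Session 2 has the higher sensitivity.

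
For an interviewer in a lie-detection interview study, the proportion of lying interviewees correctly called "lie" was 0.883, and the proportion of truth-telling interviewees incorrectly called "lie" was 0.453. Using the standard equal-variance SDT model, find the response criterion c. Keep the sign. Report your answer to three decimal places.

c = -0.536

Φ⁻¹(H) = Φ⁻¹(0.883) = 1.1901
Φ⁻¹(FA) = Φ⁻¹(0.453) = -0.1181
c = −½·[z(H) + z(FA)] = −0.5 × (1.1901 + (-0.1181)) = -0.5360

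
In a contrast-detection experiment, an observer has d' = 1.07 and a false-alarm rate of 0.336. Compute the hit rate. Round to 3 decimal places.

hit rate = 0.741

z(false-alarm rate) = z(0.336) = -0.4234
z(H) = z(FA) + d' = -0.4234 + 1.07 = 0.6466
hit rate = Φ(0.6466) = 0.7411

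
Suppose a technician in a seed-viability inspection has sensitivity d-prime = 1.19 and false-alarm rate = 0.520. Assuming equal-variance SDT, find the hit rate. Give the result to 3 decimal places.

hit rate = 0.893

z(false-alarm rate) = z(0.520) = 0.0502
z(H) = z(FA) + d' = 0.0502 + 1.19 = 1.2402
hit rate = Φ(1.2402) = 0.8925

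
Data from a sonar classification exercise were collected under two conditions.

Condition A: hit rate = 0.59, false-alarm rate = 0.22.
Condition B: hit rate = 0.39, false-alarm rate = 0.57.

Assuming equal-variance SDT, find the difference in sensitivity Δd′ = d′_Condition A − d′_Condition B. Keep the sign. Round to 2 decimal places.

Condition A: z(0.59) = 0.228, z(0.22) = -0.772, d' = 1.000
Condition B: z(0.39) = -0.279, z(0.57) = 0.176, d' = -0.455
Δd' = d'_Condition A − d'_Condition B = 1.000 − (-0.455) = 1.455
Condition A has the higher sensitivity.

Δd′ = 1.46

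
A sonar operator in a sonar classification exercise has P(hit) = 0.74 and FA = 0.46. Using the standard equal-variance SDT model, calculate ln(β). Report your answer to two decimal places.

ln β = -0.20

Φ⁻¹(H) = Φ⁻¹(0.74) = 0.643
Φ⁻¹(FA) = Φ⁻¹(0.46) = -0.100
ln β = −½·[z(H)² − z(FA)²] = −0.5 × (0.413 − 0.010) = -0.2015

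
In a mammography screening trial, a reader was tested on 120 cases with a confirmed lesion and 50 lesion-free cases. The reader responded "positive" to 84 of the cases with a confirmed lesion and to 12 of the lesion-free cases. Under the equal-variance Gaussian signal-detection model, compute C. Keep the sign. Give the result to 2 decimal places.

C = 0.09

H = 84/120 = 0.7000
FA = 12/50 = 0.2400
Φ⁻¹(0.7000) = 0.5244, Φ⁻¹(0.2400) = -0.7063
c = −½·[z(H) + z(FA)] = −0.5 × (0.5244 + (-0.7063)) = 0.09095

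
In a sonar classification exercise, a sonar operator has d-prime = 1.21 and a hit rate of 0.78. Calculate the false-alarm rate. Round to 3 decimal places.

z(hit rate) = z(0.78) = 0.7722
z(FA) = z(H) − d' = 0.7722 − 1.21 = -0.4378
false-alarm rate = Φ(-0.4378) = 0.3308

false-alarm rate = 0.331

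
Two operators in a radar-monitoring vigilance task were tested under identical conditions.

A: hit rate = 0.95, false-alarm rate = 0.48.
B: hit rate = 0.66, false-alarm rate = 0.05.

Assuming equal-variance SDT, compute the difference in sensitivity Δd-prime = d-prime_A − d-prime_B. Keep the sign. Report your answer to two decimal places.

Δd-prime = -0.36

A: z(0.95) = 1.645, z(0.48) = -0.050, d' = 1.695
B: z(0.66) = 0.412, z(0.05) = -1.645, d' = 2.057
Δd' = d'_A − d'_B = 1.695 − 2.057 = -0.362
B has the higher sensitivity.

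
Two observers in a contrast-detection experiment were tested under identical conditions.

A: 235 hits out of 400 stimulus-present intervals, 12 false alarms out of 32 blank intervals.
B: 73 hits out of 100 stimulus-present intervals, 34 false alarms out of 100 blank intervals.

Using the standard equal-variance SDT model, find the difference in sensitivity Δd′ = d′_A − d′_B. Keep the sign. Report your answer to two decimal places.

Δd′ = -0.49

A: z(0.5875) = 0.221, z(0.3750) = -0.319, d' = 0.540
B: z(0.7300) = 0.613, z(0.3400) = -0.412, d' = 1.025
Δd' = d'_A − d'_B = 0.540 − 1.025 = -0.485
B has the higher sensitivity.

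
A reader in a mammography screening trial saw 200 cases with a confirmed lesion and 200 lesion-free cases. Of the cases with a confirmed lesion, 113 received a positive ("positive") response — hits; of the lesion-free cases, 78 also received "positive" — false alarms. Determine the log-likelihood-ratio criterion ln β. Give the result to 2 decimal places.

ln β = 0.03

H = 113/200 = 0.5650
FA = 78/200 = 0.3900
Φ⁻¹(0.5650) = 0.164, Φ⁻¹(0.3900) = -0.279
ln β = −½·[z(H)² − z(FA)²] = −0.5 × (0.027 − 0.078) = 0.0255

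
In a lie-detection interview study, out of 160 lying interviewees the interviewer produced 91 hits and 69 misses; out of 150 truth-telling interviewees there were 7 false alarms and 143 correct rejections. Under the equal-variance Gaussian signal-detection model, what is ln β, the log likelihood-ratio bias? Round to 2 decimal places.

H = 91/160 = 0.5687
FA = 7/150 = 0.0467
Φ⁻¹(H) = 0.173
Φ⁻¹(FA) = -1.678
ln β = −½·[z(H)² − z(FA)²] = −0.5 × (0.030 − 2.816) = 1.393

ln β = 1.39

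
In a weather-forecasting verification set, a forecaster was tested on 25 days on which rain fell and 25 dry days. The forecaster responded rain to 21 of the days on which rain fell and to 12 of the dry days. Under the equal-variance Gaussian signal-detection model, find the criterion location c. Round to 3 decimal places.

c = -0.472

H = 21/25 = 0.8400
FA = 12/25 = 0.4800
z(H) = 0.9945
z(FA) = -0.0502
c = −½·[z(H) + z(FA)] = −0.5 × (0.9945 + (-0.0502)) = -0.47215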